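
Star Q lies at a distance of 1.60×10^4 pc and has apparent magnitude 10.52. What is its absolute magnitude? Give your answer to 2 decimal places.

-5.50

M = m − 5 log₁₀(d/10 pc) = 10.52 − 5 log₁₀(1.60×10^4/10)
  = 10.52 − 5 × 3.204 = 10.52 − 16.02 = -5.50.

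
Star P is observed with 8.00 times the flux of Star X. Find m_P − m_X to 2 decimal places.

m_P − m_X = −2.5 log₁₀(F_P/F_X) = −2.5 log₁₀(8.00) = −2.5 × (0.903) = -2.258.

-2.26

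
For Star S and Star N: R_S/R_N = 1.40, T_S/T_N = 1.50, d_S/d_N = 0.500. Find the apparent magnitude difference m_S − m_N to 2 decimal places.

-4.00

L_S/L_N = (1.40)²(1.50)⁴ = 9.922.
F_S/F_N = (L_S/L_N)/(d_S/d_N)² = 9.922/0.2500 = 39.69.
m_S − m_N = −2.5 log₁₀(39.69) = -4.00.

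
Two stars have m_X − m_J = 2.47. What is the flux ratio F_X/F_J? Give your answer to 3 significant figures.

F_X/F_J = 10^(−(m_X − m_J)/2.5) = 10^(-2.47/2.5) = 10^-0.988 = 0.1028.

0.103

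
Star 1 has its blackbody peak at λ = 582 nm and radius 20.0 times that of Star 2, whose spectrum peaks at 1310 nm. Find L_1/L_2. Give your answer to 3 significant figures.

1.03×10^4

Wien's law gives T ∝ 1/λ_max, so T_1/T_2 = λ_2/λ_1 = 1310/582 = 2.251.
Then L ∝ R²T⁴ gives L_1/L_2 = (20.0)² × (2.251)⁴ = 400.0 × 25.67 = 1.027×10^4.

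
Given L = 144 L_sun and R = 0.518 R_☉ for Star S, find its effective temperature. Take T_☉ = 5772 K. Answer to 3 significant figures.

2.78×10^4 K

T/T_☉ = (L/L_☉)^(1/4) / (R/R_☉)^(1/2)
T = 5772 × (144)^(1/4) / √(0.518) = 5772 × 3.464 / 0.7197 = 2.778×10^4 K.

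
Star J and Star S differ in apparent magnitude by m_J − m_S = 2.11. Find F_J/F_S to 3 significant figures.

0.143

F_J/F_S = 10^(−(m_J − m_S)/2.5) = 10^(-2.11/2.5) = 10^-0.844 = 0.1432.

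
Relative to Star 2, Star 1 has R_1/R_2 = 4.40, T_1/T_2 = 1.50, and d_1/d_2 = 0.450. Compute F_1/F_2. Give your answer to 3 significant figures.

484

L_1/L_2 = (R_1/R_2)²(T_1/T_2)⁴ = (4.40)² × (1.50)⁴ = 98.01.
F_1/F_2 = (L_1/L_2)/(d_1/d_2)² = 98.01 / (0.450)² = 484.0.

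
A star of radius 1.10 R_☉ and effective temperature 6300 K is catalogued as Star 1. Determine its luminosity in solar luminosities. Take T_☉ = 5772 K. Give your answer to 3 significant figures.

L/L_☉ = (R/R_☉)² (T/T_☉)⁴ = (1.10)² × (6300/5772)⁴
       = 1.210 × (1.091)⁴ = 1.210 × 1.419 = 1.717.

1.72 solar luminosities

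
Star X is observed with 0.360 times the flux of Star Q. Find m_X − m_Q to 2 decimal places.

1.11

m_X − m_Q = −2.5 log₁₀(F_X/F_Q) = −2.5 log₁₀(0.360) = −2.5 × (-0.444) = 1.109.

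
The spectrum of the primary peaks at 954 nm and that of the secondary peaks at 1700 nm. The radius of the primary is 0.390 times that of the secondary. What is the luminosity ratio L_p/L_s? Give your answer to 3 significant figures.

Wien's law gives T ∝ 1/λ_max, so T_p/T_s = λ_s/λ_p = 1700/954 = 1.782.
Then L ∝ R²T⁴ gives L_p/L_s = (0.390)² × (1.782)⁴ = 0.1521 × 10.08 = 1.534.

1.53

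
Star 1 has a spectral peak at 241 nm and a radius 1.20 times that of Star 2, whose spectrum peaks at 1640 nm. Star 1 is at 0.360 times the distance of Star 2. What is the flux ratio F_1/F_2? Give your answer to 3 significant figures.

Wien's law: T_1/T_2 = λ_2/λ_1 = 1640/241 = 6.805.
L_1/L_2 = (R_1/R_2)²(T_1/T_2)⁴ = (1.20)²(6.805)⁴ = 3088.
F_1/F_2 = (L_1/L_2)/(d_1/d_2)² = 3088/(0.360)² = 2.383×10^4.

2.38×10^4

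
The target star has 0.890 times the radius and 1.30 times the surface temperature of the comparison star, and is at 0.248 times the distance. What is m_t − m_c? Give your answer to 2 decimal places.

L_t/L_c = (0.890)²(1.30)⁴ = 2.262.
F_t/F_c = (L_t/L_c)/(d_t/d_c)² = 2.262/0.06150 = 36.78.
m_t − m_c = −2.5 log₁₀(36.78) = -3.91.

-3.91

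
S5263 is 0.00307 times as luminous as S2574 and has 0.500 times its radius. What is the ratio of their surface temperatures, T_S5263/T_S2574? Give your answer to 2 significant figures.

0.33

L ∝ R²T⁴ gives T ∝ (L/R²)^(1/4), so
T_S5263/T_S2574 = (0.00307 / 0.500²)^(1/4) = (0.01228)^(1/4) = 0.3329.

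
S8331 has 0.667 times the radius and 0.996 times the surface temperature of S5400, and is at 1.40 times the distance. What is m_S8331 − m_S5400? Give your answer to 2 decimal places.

1.63

L_S8331/L_S5400 = (0.667)²(0.996)⁴ = 0.4378.
F_S8331/F_S5400 = (L_S8331/L_S5400)/(d_S8331/d_S5400)² = 0.4378/1.960 = 0.2234.
m_S8331 − m_S5400 = −2.5 log₁₀(0.2234) = 1.63.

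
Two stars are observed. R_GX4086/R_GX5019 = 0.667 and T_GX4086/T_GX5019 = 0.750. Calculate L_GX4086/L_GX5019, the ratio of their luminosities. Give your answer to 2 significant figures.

0.14

From the Stefan–Boltzmann law, L ∝ R²T⁴, so
L_GX4086/L_GX5019 = (R_GX4086/R_GX5019)² (T_GX4086/T_GX5019)⁴ = (0.667)² × (0.750)⁴ = 0.4449 × 0.3164 = 0.1408.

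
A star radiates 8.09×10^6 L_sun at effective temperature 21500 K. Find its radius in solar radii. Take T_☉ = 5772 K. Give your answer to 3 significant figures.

205 solar radii

R/R_☉ = √(L/L_☉) / (T/T_☉)² = √(8.09×10^6) / (3.725)²
       = 2844 / 13.87 = 205.0.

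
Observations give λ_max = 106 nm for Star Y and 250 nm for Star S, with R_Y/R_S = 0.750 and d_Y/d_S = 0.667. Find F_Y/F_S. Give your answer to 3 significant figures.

Wien's law: T_Y/T_S = λ_S/λ_Y = 250/106 = 2.358.
L_Y/L_S = (R_Y/R_S)²(T_Y/T_S)⁴ = (0.750)²(2.358)⁴ = 17.40.
F_Y/F_S = (L_Y/L_S)/(d_Y/d_S)² = 17.40/(0.667)² = 39.12.

39.1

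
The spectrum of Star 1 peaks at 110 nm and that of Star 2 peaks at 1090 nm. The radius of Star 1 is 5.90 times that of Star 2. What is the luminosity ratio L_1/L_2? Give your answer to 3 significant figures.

Wien's law gives T ∝ 1/λ_max, so T_1/T_2 = λ_2/λ_1 = 1090/110 = 9.909.
Then L ∝ R²T⁴ gives L_1/L_2 = (5.90)² × (9.909)⁴ = 34.81 × 9641 = 3.356×10^5.

3.36×10^5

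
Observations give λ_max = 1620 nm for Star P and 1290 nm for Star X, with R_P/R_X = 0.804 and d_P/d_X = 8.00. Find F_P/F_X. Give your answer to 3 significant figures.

Wien's law: T_P/T_X = λ_X/λ_P = 1290/1620 = 0.7963.
L_P/L_X = (R_P/R_X)²(T_P/T_X)⁴ = (0.804)²(0.7963)⁴ = 0.2599.
F_P/F_X = (L_P/L_X)/(d_P/d_X)² = 0.2599/(8.00)² = 0.004061.

0.00406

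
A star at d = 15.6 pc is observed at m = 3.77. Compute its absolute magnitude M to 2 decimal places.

2.80

M = m − 5 log₁₀(d/10 pc) = 3.77 − 5 log₁₀(15.6/10)
  = 3.77 − 5 × 0.193 = 3.77 − 0.97 = 2.80.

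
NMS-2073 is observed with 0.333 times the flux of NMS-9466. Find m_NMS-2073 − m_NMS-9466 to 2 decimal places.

m_NMS-2073 − m_NMS-9466 = −2.5 log₁₀(F_NMS-2073/F_NMS-9466) = −2.5 log₁₀(0.333) = −2.5 × (-0.478) = 1.194.

1.19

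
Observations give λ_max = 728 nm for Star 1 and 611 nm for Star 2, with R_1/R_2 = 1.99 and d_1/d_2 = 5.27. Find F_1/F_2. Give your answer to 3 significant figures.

Wien's law: T_1/T_2 = λ_2/λ_1 = 611/728 = 0.8393.
L_1/L_2 = (R_1/R_2)²(T_1/T_2)⁴ = (1.99)²(0.8393)⁴ = 1.965.
F_1/F_2 = (L_1/L_2)/(d_1/d_2)² = 1.965/(5.27)² = 0.07075.

0.0707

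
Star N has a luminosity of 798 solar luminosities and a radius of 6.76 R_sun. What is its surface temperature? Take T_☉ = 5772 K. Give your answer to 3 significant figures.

T/T_☉ = (L/L_☉)^(1/4) / (R/R_☉)^(1/2)
T = 5772 × (798)^(1/4) / √(6.76) = 5772 × 5.315 / 2.600 = 1.180×10^4 K.

1.18×10^4 K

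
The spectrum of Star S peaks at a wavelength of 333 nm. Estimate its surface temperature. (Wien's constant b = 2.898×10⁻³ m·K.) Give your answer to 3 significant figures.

T = b/λ_max = 2.898×10⁻³ / (333×10⁻⁹) = 8703 K.

8.70×10^3 K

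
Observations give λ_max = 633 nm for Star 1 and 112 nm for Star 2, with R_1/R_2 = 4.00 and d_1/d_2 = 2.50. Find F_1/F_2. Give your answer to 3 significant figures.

0.00251

Wien's law: T_1/T_2 = λ_2/λ_1 = 112/633 = 0.1769.
L_1/L_2 = (R_1/R_2)²(T_1/T_2)⁴ = (4.00)²(0.1769)⁴ = 0.01568.
F_1/F_2 = (L_1/L_2)/(d_1/d_2)² = 0.01568/(2.50)² = 0.002509.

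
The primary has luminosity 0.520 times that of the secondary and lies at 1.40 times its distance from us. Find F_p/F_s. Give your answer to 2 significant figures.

0.27

F = L/(4πd²), so F_p/F_s = (L_p/L_s) / (d_p/d_s)²
= 0.520 / (1.40)² = 0.520 / 1.960 = 0.2653.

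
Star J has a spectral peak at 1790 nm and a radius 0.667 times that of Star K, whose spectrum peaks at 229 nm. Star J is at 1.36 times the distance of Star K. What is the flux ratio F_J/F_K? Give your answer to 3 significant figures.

6.44×10^-5

Wien's law: T_J/T_K = λ_K/λ_J = 229/1790 = 0.1279.
L_J/L_K = (R_J/R_K)²(T_J/T_K)⁴ = (0.667)²(0.1279)⁴ = 1.192×10^-4.
F_J/F_K = (L_J/L_K)/(d_J/d_K)² = 1.192×10^-4/(1.36)² = 6.443×10^-5.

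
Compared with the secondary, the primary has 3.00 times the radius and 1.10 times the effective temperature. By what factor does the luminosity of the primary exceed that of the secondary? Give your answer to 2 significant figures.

From the Stefan–Boltzmann law, L ∝ R²T⁴, so
L_p/L_s = (R_p/R_s)² (T_p/T_s)⁴ = (3.00)² × (1.10)⁴ = 9.000 × 1.464 = 13.18.

13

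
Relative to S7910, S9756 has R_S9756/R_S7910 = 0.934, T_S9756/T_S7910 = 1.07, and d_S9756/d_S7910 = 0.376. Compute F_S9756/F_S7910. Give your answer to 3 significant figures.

8.09

L_S9756/L_S7910 = (R_S9756/R_S7910)²(T_S9756/T_S7910)⁴ = (0.934)² × (1.07)⁴ = 1.143.
F_S9756/F_S7910 = (L_S9756/L_S7910)/(d_S9756/d_S7910)² = 1.143 / (0.376)² = 8.088.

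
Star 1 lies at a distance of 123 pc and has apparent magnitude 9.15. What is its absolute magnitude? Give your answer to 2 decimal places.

M = m − 5 log₁₀(d/10 pc) = 9.15 − 5 log₁₀(123/10)
  = 9.15 − 5 × 1.090 = 9.15 − 5.45 = 3.70.

3.70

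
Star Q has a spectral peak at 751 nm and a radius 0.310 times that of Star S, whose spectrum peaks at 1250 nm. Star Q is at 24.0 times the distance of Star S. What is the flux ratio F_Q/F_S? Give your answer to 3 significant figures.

0.00128

Wien's law: T_Q/T_S = λ_S/λ_Q = 1250/751 = 1.664.
L_Q/L_S = (R_Q/R_S)²(T_Q/T_S)⁴ = (0.310)²(1.664)⁴ = 0.7376.
F_Q/F_S = (L_Q/L_S)/(d_Q/d_S)² = 0.7376/(24.0)² = 0.001281.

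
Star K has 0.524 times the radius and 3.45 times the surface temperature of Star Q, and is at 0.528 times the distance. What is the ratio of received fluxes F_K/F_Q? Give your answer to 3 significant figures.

140

L_K/L_Q = (R_K/R_Q)²(T_K/T_Q)⁴ = (0.524)² × (3.45)⁴ = 38.90.
F_K/F_Q = (L_K/L_Q)/(d_K/d_Q)² = 38.90 / (0.528)² = 139.5.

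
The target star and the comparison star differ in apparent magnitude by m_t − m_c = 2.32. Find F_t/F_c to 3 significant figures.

0.118

F_t/F_c = 10^(−(m_t − m_c)/2.5) = 10^(-2.32/2.5) = 10^-0.928 = 0.1180.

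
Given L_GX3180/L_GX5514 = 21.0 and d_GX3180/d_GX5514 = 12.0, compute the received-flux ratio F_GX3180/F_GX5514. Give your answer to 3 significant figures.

0.146

F = L/(4πd²), so F_GX3180/F_GX5514 = (L_GX3180/L_GX5514) / (d_GX3180/d_GX5514)²
= 21.0 / (12.0)² = 21.0 / 144.0 = 0.1458.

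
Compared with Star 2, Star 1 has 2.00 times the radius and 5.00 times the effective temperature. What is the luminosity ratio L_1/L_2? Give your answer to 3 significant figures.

2.50×10^3

From the Stefan–Boltzmann law, L ∝ R²T⁴, so
L_1/L_2 = (R_1/R_2)² (T_1/T_2)⁴ = (2.00)² × (5.00)⁴ = 4.000 × 625.0 = 2500.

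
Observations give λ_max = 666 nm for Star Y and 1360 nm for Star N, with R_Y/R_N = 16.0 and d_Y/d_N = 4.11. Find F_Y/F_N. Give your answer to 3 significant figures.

Wien's law: T_Y/T_N = λ_N/λ_Y = 1360/666 = 2.042.
L_Y/L_N = (R_Y/R_N)²(T_Y/T_N)⁴ = (16.0)²(2.042)⁴ = 4451.
F_Y/F_N = (L_Y/L_N)/(d_Y/d_N)² = 4451/(4.11)² = 263.5.

264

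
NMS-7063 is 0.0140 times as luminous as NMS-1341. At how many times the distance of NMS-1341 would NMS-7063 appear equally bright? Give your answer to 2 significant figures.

Equal flux requires L_NMS-7063/d_NMS-7063² = L_NMS-1341/d_NMS-1341², so d_NMS-7063/d_NMS-1341 = √(L_NMS-7063/L_NMS-1341)
= √(0.0140) = 0.1183.

0.12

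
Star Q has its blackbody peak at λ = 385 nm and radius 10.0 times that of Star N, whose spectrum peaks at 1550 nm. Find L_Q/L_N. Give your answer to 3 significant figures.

Wien's law gives T ∝ 1/λ_max, so T_Q/T_N = λ_N/λ_Q = 1550/385 = 4.026.
Then L ∝ R²T⁴ gives L_Q/L_N = (10.0)² × (4.026)⁴ = 100.0 × 262.7 = 2.627×10^4.

2.63×10^4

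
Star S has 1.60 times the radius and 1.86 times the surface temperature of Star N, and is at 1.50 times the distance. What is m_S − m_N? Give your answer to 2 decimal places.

L_S/L_N = (1.60)²(1.86)⁴ = 30.64.
F_S/F_N = (L_S/L_N)/(d_S/d_N)² = 30.64/2.250 = 13.62.
m_S − m_N = −2.5 log₁₀(13.62) = -2.84.

-2.84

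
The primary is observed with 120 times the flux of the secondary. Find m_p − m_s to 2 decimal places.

m_p − m_s = −2.5 log₁₀(F_p/F_s) = −2.5 log₁₀(120) = −2.5 × (2.079) = -5.198.

-5.20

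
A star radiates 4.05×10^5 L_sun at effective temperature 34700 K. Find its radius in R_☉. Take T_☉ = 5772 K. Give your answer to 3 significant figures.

R/R_☉ = √(L/L_☉) / (T/T_☉)² = √(4.05×10^5) / (6.012)²
       = 636.4 / 36.14 = 17.61.

17.6 R_☉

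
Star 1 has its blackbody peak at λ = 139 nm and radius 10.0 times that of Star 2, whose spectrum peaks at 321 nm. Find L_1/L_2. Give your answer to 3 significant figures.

2.84×10^3

Wien's law gives T ∝ 1/λ_max, so T_1/T_2 = λ_2/λ_1 = 321/139 = 2.309.
Then L ∝ R²T⁴ gives L_1/L_2 = (10.0)² × (2.309)⁴ = 100.0 × 28.44 = 2844.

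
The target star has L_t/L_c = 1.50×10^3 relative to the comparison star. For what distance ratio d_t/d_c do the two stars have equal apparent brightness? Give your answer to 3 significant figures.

Equal flux requires L_t/d_t² = L_c/d_c², so d_t/d_c = √(L_t/L_c)
= √(1.50×10^3) = 38.73.

38.7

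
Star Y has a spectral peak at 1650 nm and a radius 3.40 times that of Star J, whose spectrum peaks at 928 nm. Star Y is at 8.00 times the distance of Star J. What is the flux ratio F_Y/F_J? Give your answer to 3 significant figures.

0.0181

Wien's law: T_Y/T_J = λ_J/λ_Y = 928/1650 = 0.5624.
L_Y/L_J = (R_Y/R_J)²(T_Y/T_J)⁴ = (3.40)²(0.5624)⁴ = 1.157.
F_Y/F_J = (L_Y/L_J)/(d_Y/d_J)² = 1.157/(8.00)² = 0.01807.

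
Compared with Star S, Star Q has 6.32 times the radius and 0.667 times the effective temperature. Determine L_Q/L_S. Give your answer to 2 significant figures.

From the Stefan–Boltzmann law, L ∝ R²T⁴, so
L_Q/L_S = (R_Q/R_S)² (T_Q/T_S)⁴ = (6.32)² × (0.667)⁴ = 39.94 × 0.1979 = 7.906.

7.9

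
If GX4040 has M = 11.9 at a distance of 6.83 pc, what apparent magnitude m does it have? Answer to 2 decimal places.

m = M + 5 log₁₀(d/10 pc) = 11.9 + 5 log₁₀(6.83/10)
  = 11.9 + 5 × -0.166 = 11.9 + -0.83 = 11.07.

11.07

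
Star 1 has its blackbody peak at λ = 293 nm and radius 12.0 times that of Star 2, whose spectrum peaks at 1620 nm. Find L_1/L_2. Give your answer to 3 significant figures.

Wien's law gives T ∝ 1/λ_max, so T_1/T_2 = λ_2/λ_1 = 1620/293 = 5.529.
Then L ∝ R²T⁴ gives L_1/L_2 = (12.0)² × (5.529)⁴ = 144.0 × 934.5 = 1.346×10^5.

1.35×10^5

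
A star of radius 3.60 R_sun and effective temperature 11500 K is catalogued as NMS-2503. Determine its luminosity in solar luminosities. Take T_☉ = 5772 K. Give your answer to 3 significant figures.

L/L_☉ = (R/R_☉)² (T/T_☉)⁴ = (3.60)² × (11500/5772)⁴
       = 12.96 × (1.992)⁴ = 12.96 × 15.76 = 204.2.

204 solar luminosities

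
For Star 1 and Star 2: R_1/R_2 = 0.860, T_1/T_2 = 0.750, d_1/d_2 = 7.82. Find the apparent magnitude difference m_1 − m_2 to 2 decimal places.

L_1/L_2 = (0.860)²(0.750)⁴ = 0.2340.
F_1/F_2 = (L_1/L_2)/(d_1/d_2)² = 0.2340/61.15 = 0.003827.
m_1 − m_2 = −2.5 log₁₀(0.003827) = 6.04.

6.04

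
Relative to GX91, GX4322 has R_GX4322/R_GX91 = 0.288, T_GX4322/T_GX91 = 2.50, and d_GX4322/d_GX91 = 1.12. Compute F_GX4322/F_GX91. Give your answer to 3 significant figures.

2.58

L_GX4322/L_GX91 = (R_GX4322/R_GX91)²(T_GX4322/T_GX91)⁴ = (0.288)² × (2.50)⁴ = 3.240.
F_GX4322/F_GX91 = (L_GX4322/L_GX91)/(d_GX4322/d_GX91)² = 3.240 / (1.12)² = 2.583.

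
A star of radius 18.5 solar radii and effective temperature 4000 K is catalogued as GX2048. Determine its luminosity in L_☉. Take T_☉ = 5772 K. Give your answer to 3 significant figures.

L/L_☉ = (R/R_☉)² (T/T_☉)⁴ = (18.5)² × (4000/5772)⁴
       = 342.2 × (0.6930)⁴ = 342.2 × 0.2306 = 78.94.

78.9 L_☉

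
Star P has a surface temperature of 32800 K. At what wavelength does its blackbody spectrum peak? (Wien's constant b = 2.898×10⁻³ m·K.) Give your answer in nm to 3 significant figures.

88.4 nm

λ_max = b/T = 2.898×10⁻³ / 32800 = 8.84×10^-8 m = 88.35 nm.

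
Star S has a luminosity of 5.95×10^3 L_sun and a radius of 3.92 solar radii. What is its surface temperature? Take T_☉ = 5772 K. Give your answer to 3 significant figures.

T/T_☉ = (L/L_☉)^(1/4) / (R/R_☉)^(1/2)
T = 5772 × (5.95×10^3)^(1/4) / √(3.92) = 5772 × 8.783 / 1.980 = 2.560×10^4 K.

2.56×10^4 K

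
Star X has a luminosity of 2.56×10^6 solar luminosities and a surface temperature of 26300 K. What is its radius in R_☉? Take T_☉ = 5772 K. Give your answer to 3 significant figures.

77.1 R_☉

R/R_☉ = √(L/L_☉) / (T/T_☉)² = √(2.56×10^6) / (4.556)²
       = 1600 / 20.76 = 77.07.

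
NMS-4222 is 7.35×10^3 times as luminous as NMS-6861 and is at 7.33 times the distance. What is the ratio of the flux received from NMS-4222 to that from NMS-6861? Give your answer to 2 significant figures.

1.4×10^2

F = L/(4πd²), so F_NMS-4222/F_NMS-6861 = (L_NMS-4222/L_NMS-6861) / (d_NMS-4222/d_NMS-6861)²
= 7.35×10^3 / (7.33)² = 7.35×10^3 / 53.73 = 136.8.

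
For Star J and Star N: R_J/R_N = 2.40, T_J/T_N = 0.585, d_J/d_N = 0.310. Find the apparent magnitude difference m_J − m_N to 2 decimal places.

L_J/L_N = (2.40)²(0.585)⁴ = 0.6746.
F_J/F_N = (L_J/L_N)/(d_J/d_N)² = 0.6746/0.09610 = 7.020.
m_J − m_N = −2.5 log₁₀(7.020) = -2.12.

-2.12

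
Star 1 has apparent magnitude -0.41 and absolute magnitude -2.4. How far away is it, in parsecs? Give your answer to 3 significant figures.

25.0 pc

m − M = 5 log₁₀(d/10 pc)
-0.41 − (-2.4) = 1.99 = 5 log₁₀(d/10)
d = 10 × 10^(1.99/5) = 10 × 10^0.398 = 25.00 pc.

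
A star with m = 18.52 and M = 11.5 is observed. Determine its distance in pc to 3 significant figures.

254 pc

m − M = 5 log₁₀(d/10 pc)
18.52 − (11.5) = 7.02 = 5 log₁₀(d/10)
d = 10 × 10^(7.02/5) = 10 × 10^1.404 = 253.5 pc.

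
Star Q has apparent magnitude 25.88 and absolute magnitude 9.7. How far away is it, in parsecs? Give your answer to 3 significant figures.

m − M = 5 log₁₀(d/10 pc)
25.88 − (9.7) = 16.18 = 5 log₁₀(d/10)
d = 10 × 10^(16.18/5) = 10 × 10^3.236 = 1.722×10^4 pc.

1.72×10^4 pc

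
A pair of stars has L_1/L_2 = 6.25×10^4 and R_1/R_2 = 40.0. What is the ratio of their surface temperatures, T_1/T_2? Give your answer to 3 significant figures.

L ∝ R²T⁴ gives T ∝ (L/R²)^(1/4), so
T_1/T_2 = (6.25×10^4 / 40.0²)^(1/4) = (39.06)^(1/4) = 2.500.

2.50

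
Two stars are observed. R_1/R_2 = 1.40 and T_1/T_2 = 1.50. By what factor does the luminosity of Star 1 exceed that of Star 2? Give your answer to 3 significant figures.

From the Stefan–Boltzmann law, L ∝ R²T⁴, so
L_1/L_2 = (R_1/R_2)² (T_1/T_2)⁴ = (1.40)² × (1.50)⁴ = 1.960 × 5.062 = 9.922.

9.92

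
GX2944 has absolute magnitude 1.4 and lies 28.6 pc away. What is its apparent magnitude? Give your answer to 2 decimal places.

3.68

m = M + 5 log₁₀(d/10 pc) = 1.4 + 5 log₁₀(28.6/10)
  = 1.4 + 5 × 0.456 = 1.4 + 2.28 = 3.68.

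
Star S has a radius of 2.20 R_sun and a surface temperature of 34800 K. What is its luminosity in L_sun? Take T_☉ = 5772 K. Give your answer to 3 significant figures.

6.40×10^3 L_sun

L/L_☉ = (R/R_☉)² (T/T_☉)⁴ = (2.20)² × (34800/5772)⁴
       = 4.840 × (6.029)⁴ = 4.840 × 1321 = 6395.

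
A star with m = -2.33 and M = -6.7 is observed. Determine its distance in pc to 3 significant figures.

74.8 pc

m − M = 5 log₁₀(d/10 pc)
-2.33 − (-6.7) = 4.37 = 5 log₁₀(d/10)
d = 10 × 10^(4.37/5) = 10 × 10^0.874 = 74.82 pc.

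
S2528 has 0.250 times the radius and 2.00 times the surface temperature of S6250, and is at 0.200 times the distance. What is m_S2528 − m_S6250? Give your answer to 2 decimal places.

-3.49

L_S2528/L_S6250 = (0.250)²(2.00)⁴ = 1.000.
F_S2528/F_S6250 = (L_S2528/L_S6250)/(d_S2528/d_S6250)² = 1.000/0.04000 = 25.00.
m_S2528 − m_S6250 = −2.5 log₁₀(25.00) = -3.49.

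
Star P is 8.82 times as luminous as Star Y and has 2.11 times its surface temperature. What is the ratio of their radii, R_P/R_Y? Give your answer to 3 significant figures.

L ∝ R²T⁴ gives R ∝ √L / T², so
R_P/R_Y = √(8.82) / (2.11)² = 2.970 / 4.452 = 0.6671.

0.667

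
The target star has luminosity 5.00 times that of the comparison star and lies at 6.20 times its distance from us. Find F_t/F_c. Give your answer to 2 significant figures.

0.13

F = L/(4πd²), so F_t/F_c = (L_t/L_c) / (d_t/d_c)²
= 5.00 / (6.20)² = 5.00 / 38.44 = 0.1301.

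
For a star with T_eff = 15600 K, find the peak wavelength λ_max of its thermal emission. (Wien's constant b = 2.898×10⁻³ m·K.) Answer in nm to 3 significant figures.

186 nm

λ_max = b/T = 2.898×10⁻³ / 15600 = 1.86×10^-7 m = 185.8 nm.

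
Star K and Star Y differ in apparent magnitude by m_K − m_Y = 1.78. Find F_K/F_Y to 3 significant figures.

F_K/F_Y = 10^(−(m_K − m_Y)/2.5) = 10^(-1.78/2.5) = 10^-0.712 = 0.1941.

0.194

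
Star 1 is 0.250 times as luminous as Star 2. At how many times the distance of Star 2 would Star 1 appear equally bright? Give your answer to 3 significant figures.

Equal flux requires L_1/d_1² = L_2/d_2², so d_1/d_2 = √(L_1/L_2)
= √(0.250) = 0.5000.

0.500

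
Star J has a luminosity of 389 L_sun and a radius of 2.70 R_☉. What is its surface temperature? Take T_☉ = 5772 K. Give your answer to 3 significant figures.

1.56×10^4 K

T/T_☉ = (L/L_☉)^(1/4) / (R/R_☉)^(1/2)
T = 5772 × (389)^(1/4) / √(2.70) = 5772 × 4.441 / 1.643 = 1.560×10^4 K.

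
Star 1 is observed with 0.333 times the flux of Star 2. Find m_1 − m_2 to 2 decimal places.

m_1 − m_2 = −2.5 log₁₀(F_1/F_2) = −2.5 log₁₀(0.333) = −2.5 × (-0.478) = 1.194.

1.19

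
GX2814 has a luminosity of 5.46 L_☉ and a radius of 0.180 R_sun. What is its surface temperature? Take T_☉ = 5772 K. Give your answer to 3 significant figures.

T/T_☉ = (L/L_☉)^(1/4) / (R/R_☉)^(1/2)
T = 5772 × (5.46)^(1/4) / √(0.180) = 5772 × 1.529 / 0.4243 = 2.080×10^4 K.

2.08×10^4 K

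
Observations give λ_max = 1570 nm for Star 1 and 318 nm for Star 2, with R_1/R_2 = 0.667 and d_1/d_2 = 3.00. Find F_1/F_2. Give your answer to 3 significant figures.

8.32×10^-5

Wien's law: T_1/T_2 = λ_2/λ_1 = 318/1570 = 0.2025.
L_1/L_2 = (R_1/R_2)²(T_1/T_2)⁴ = (0.667)²(0.2025)⁴ = 7.488×10^-4.
F_1/F_2 = (L_1/L_2)/(d_1/d_2)² = 7.488×10^-4/(3.00)² = 8.320×10^-5.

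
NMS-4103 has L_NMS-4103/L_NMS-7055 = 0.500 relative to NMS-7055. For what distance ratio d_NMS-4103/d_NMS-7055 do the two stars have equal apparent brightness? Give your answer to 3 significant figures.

Equal flux requires L_NMS-4103/d_NMS-4103² = L_NMS-7055/d_NMS-7055², so d_NMS-4103/d_NMS-7055 = √(L_NMS-4103/L_NMS-7055)
= √(0.500) = 0.7071.

0.707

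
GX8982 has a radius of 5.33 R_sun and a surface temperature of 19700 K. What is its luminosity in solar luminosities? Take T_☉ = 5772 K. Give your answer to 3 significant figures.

3.85×10^3 solar luminosities

L/L_☉ = (R/R_☉)² (T/T_☉)⁴ = (5.33)² × (19700/5772)⁴
       = 28.41 × (3.413)⁴ = 28.41 × 135.7 = 3855.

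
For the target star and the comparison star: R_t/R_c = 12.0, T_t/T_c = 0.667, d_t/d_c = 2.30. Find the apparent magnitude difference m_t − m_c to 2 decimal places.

L_t/L_c = (12.0)²(0.667)⁴ = 28.50.
F_t/F_c = (L_t/L_c)/(d_t/d_c)² = 28.50/5.290 = 5.388.
m_t − m_c = −2.5 log₁₀(5.388) = -1.83.

-1.83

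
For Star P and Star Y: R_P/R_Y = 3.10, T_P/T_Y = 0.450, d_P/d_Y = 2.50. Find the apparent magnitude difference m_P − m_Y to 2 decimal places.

3.00

L_P/L_Y = (3.10)²(0.450)⁴ = 0.3941.
F_P/F_Y = (L_P/L_Y)/(d_P/d_Y)² = 0.3941/6.250 = 0.06305.
m_P − m_Y = −2.5 log₁₀(0.06305) = 3.00.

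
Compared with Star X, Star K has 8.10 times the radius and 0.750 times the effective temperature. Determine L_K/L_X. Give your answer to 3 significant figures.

From the Stefan–Boltzmann law, L ∝ R²T⁴, so
L_K/L_X = (R_K/R_X)² (T_K/T_X)⁴ = (8.10)² × (0.750)⁴ = 65.61 × 0.3164 = 20.76.

20.8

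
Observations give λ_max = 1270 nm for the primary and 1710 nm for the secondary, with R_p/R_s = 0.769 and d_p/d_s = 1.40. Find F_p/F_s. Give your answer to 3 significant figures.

Wien's law: T_p/T_s = λ_s/λ_p = 1710/1270 = 1.346.
L_p/L_s = (R_p/R_s)²(T_p/T_s)⁴ = (0.769)²(1.346)⁴ = 1.944.
F_p/F_s = (L_p/L_s)/(d_p/d_s)² = 1.944/(1.40)² = 0.9917.

0.992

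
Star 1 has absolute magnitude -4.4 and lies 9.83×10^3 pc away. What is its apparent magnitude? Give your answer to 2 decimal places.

10.56

m = M + 5 log₁₀(d/10 pc) = -4.4 + 5 log₁₀(9.83×10^3/10)
  = -4.4 + 5 × 2.993 = -4.4 + 14.96 = 10.56.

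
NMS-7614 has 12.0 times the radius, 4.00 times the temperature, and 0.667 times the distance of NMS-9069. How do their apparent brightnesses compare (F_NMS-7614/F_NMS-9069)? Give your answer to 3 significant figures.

L_NMS-7614/L_NMS-9069 = (R_NMS-7614/R_NMS-9069)²(T_NMS-7614/T_NMS-9069)⁴ = (12.0)² × (4.00)⁴ = 3.686×10^4.
F_NMS-7614/F_NMS-9069 = (L_NMS-7614/L_NMS-9069)/(d_NMS-7614/d_NMS-9069)² = 3.686×10^4 / (0.667)² = 8.286×10^4.

8.29×10^4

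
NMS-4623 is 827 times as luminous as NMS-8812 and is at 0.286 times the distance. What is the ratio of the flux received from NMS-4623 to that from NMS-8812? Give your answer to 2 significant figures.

F = L/(4πd²), so F_NMS-4623/F_NMS-8812 = (L_NMS-4623/L_NMS-8812) / (d_NMS-4623/d_NMS-8812)²
= 827 / (0.286)² = 827 / 0.08180 = 1.011×10^4.

1.0×10^4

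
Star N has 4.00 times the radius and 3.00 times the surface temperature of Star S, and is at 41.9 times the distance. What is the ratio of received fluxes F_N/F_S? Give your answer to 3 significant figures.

0.738

L_N/L_S = (R_N/R_S)²(T_N/T_S)⁴ = (4.00)² × (3.00)⁴ = 1296.
F_N/F_S = (L_N/L_S)/(d_N/d_S)² = 1296 / (41.9)² = 0.7382.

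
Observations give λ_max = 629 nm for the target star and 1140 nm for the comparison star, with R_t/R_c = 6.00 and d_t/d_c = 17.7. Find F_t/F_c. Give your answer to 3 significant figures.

1.24

Wien's law: T_t/T_c = λ_c/λ_t = 1140/629 = 1.812.
L_t/L_c = (R_t/R_c)²(T_t/T_c)⁴ = (6.00)²(1.812)⁴ = 388.4.
F_t/F_c = (L_t/L_c)/(d_t/d_c)² = 388.4/(17.7)² = 1.240.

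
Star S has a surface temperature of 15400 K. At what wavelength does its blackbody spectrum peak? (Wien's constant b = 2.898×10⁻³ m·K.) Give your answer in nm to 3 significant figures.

λ_max = b/T = 2.898×10⁻³ / 15400 = 1.88×10^-7 m = 188.2 nm.

188 nm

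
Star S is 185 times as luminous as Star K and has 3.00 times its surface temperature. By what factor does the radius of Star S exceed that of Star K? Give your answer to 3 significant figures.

L ∝ R²T⁴ gives R ∝ √L / T², so
R_S/R_K = √(185) / (3.00)² = 13.60 / 9.000 = 1.511.

1.51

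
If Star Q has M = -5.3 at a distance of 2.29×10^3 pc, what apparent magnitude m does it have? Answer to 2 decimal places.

6.50

m = M + 5 log₁₀(d/10 pc) = -5.3 + 5 log₁₀(2.29×10^3/10)
  = -5.3 + 5 × 2.360 = -5.3 + 11.80 = 6.50.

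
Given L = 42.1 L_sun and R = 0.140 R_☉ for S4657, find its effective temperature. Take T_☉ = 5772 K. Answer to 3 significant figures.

T/T_☉ = (L/L_☉)^(1/4) / (R/R_☉)^(1/2)
T = 5772 × (42.1)^(1/4) / √(0.140) = 5772 × 2.547 / 0.3742 = 3.929×10^4 K.

3.93×10^4 K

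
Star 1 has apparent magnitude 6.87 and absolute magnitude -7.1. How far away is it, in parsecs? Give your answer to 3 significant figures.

m − M = 5 log₁₀(d/10 pc)
6.87 − (-7.1) = 13.97 = 5 log₁₀(d/10)
d = 10 × 10^(13.97/5) = 10 × 10^2.794 = 6223 pc.

6.22×10^3 pc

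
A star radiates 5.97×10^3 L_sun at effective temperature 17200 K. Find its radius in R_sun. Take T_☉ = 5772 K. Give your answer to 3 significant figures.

8.70 R_sun

R/R_☉ = √(L/L_☉) / (T/T_☉)² = √(5.97×10^3) / (2.980)²
       = 77.27 / 8.880 = 8.701.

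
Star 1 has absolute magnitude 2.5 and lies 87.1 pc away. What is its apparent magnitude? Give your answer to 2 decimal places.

7.20

m = M + 5 log₁₀(d/10 pc) = 2.5 + 5 log₁₀(87.1/10)
  = 2.5 + 5 × 0.940 = 2.5 + 4.70 = 7.20.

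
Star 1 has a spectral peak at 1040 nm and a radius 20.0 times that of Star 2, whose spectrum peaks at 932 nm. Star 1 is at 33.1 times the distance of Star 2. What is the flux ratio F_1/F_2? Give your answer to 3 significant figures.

Wien's law: T_1/T_2 = λ_2/λ_1 = 932/1040 = 0.8962.
L_1/L_2 = (R_1/R_2)²(T_1/T_2)⁴ = (20.0)²(0.8962)⁴ = 258.0.
F_1/F_2 = (L_1/L_2)/(d_1/d_2)² = 258.0/(33.1)² = 0.2355.

0.235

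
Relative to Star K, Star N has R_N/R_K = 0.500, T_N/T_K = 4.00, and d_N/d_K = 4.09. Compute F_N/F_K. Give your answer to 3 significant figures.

L_N/L_K = (R_N/R_K)²(T_N/T_K)⁴ = (0.500)² × (4.00)⁴ = 64.00.
F_N/F_K = (L_N/L_K)/(d_N/d_K)² = 64.00 / (4.09)² = 3.826.

3.83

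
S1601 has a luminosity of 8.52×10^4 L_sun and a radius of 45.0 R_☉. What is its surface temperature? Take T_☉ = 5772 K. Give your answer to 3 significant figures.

1.47×10^4 K

T/T_☉ = (L/L_☉)^(1/4) / (R/R_☉)^(1/2)
T = 5772 × (8.52×10^4)^(1/4) / √(45.0) = 5772 × 17.08 / 6.708 = 1.470×10^4 K.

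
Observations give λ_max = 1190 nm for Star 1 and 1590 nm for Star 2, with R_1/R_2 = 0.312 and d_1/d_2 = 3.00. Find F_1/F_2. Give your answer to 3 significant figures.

0.0345

Wien's law: T_1/T_2 = λ_2/λ_1 = 1590/1190 = 1.336.
L_1/L_2 = (R_1/R_2)²(T_1/T_2)⁴ = (0.312)²(1.336)⁴ = 0.3102.
F_1/F_2 = (L_1/L_2)/(d_1/d_2)² = 0.3102/(3.00)² = 0.03447.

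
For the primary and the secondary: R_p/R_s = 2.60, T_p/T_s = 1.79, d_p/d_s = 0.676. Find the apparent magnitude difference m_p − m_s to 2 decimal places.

-5.45

L_p/L_s = (2.60)²(1.79)⁴ = 69.40.
F_p/F_s = (L_p/L_s)/(d_p/d_s)² = 69.40/0.4570 = 151.9.
m_p − m_s = −2.5 log₁₀(151.9) = -5.45.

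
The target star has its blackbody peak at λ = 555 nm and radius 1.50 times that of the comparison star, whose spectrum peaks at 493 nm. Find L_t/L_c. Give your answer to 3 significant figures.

1.40

Wien's law gives T ∝ 1/λ_max, so T_t/T_c = λ_c/λ_t = 493/555 = 0.8883.
Then L ∝ R²T⁴ gives L_t/L_c = (1.50)² × (0.8883)⁴ = 2.250 × 0.6226 = 1.401.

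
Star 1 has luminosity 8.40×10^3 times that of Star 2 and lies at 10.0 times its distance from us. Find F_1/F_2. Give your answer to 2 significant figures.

84

F = L/(4πd²), so F_1/F_2 = (L_1/L_2) / (d_1/d_2)²
= 8.40×10^3 / (10.0)² = 8.40×10^3 / 100.0 = 84.00.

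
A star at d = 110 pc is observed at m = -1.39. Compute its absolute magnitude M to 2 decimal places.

-6.60

M = m − 5 log₁₀(d/10 pc) = -1.39 − 5 log₁₀(110/10)
  = -1.39 − 5 × 1.041 = -1.39 − 5.21 = -6.60.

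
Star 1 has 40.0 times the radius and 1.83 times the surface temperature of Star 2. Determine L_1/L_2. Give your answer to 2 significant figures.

1.8×10^4

From the Stefan–Boltzmann law, L ∝ R²T⁴, so
L_1/L_2 = (R_1/R_2)² (T_1/T_2)⁴ = (40.0)² × (1.83)⁴ = 1600 × 11.22 = 1.794×10^4.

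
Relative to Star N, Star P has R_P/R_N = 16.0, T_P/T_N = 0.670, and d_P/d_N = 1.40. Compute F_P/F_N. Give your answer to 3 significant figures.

26.3

L_P/L_N = (R_P/R_N)²(T_P/T_N)⁴ = (16.0)² × (0.670)⁴ = 51.59.
F_P/F_N = (L_P/L_N)/(d_P/d_N)² = 51.59 / (1.40)² = 26.32.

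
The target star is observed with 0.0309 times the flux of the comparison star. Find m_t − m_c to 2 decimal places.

3.78

m_t − m_c = −2.5 log₁₀(F_t/F_c) = −2.5 log₁₀(0.0309) = −2.5 × (-1.510) = 3.775.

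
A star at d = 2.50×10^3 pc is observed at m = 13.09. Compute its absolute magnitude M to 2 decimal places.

M = m − 5 log₁₀(d/10 pc) = 13.09 − 5 log₁₀(2.50×10^3/10)
  = 13.09 − 5 × 2.398 = 13.09 − 11.99 = 1.10.

1.10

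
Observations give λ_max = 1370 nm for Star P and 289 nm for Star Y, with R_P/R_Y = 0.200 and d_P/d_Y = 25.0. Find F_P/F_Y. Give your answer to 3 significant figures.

Wien's law: T_P/T_Y = λ_Y/λ_P = 289/1370 = 0.2109.
L_P/L_Y = (R_P/R_Y)²(T_P/T_Y)⁴ = (0.200)²(0.2109)⁴ = 7.921×10^-5.
F_P/F_Y = (L_P/L_Y)/(d_P/d_Y)² = 7.921×10^-5/(25.0)² = 1.267×10^-7.

1.27×10^-7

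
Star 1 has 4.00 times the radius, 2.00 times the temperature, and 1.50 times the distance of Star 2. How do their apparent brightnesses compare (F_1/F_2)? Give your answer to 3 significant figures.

114

L_1/L_2 = (R_1/R_2)²(T_1/T_2)⁴ = (4.00)² × (2.00)⁴ = 256.0.
F_1/F_2 = (L_1/L_2)/(d_1/d_2)² = 256.0 / (1.50)² = 113.8.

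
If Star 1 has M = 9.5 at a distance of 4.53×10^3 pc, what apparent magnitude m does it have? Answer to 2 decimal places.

m = M + 5 log₁₀(d/10 pc) = 9.5 + 5 log₁₀(4.53×10^3/10)
  = 9.5 + 5 × 2.656 = 9.5 + 13.28 = 22.78.

22.78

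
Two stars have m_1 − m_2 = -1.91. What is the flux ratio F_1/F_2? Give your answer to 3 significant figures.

F_1/F_2 = 10^(−(m_1 − m_2)/2.5) = 10^(1.91/2.5) = 10^0.764 = 5.808.

5.81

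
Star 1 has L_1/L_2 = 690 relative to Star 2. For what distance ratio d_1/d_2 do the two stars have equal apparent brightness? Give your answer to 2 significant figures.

26

Equal flux requires L_1/d_1² = L_2/d_2², so d_1/d_2 = √(L_1/L_2)
= √(690) = 26.27.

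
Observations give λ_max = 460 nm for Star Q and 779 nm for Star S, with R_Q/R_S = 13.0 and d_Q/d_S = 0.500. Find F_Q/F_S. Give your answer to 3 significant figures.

5.56×10^3

Wien's law: T_Q/T_S = λ_S/λ_Q = 779/460 = 1.693.
L_Q/L_S = (R_Q/R_S)²(T_Q/T_S)⁴ = (13.0)²(1.693)⁴ = 1390.
F_Q/F_S = (L_Q/L_S)/(d_Q/d_S)² = 1390/(0.500)² = 5560.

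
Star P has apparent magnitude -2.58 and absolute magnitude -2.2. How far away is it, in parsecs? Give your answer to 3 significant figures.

8.39 pc

m − M = 5 log₁₀(d/10 pc)
-2.58 − (-2.2) = -0.38 = 5 log₁₀(d/10)
d = 10 × 10^(-0.38/5) = 10 × 10^-0.076 = 8.395 pc.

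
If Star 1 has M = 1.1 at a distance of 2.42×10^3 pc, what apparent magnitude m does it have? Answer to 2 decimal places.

13.02

m = M + 5 log₁₀(d/10 pc) = 1.1 + 5 log₁₀(2.42×10^3/10)
  = 1.1 + 5 × 2.384 = 1.1 + 11.92 = 13.02.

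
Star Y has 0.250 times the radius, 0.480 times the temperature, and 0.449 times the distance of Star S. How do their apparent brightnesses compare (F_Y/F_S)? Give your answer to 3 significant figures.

L_Y/L_S = (R_Y/R_S)²(T_Y/T_S)⁴ = (0.250)² × (0.480)⁴ = 0.003318.
F_Y/F_S = (L_Y/L_S)/(d_Y/d_S)² = 0.003318 / (0.449)² = 0.01646.

0.0165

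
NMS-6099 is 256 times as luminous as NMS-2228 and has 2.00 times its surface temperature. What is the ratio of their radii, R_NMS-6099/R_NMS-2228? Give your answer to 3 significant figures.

L ∝ R²T⁴ gives R ∝ √L / T², so
R_NMS-6099/R_NMS-2228 = √(256) / (2.00)² = 16.00 / 4.000 = 4.000.

4.00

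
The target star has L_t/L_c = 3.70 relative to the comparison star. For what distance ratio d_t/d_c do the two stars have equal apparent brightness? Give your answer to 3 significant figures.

1.92

Equal flux requires L_t/d_t² = L_c/d_c², so d_t/d_c = √(L_t/L_c)
= √(3.70) = 1.924.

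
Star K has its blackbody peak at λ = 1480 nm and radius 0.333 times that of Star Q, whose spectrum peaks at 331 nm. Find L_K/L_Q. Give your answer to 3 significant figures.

2.77×10^-4

Wien's law gives T ∝ 1/λ_max, so T_K/T_Q = λ_Q/λ_K = 331/1480 = 0.2236.
Then L ∝ R²T⁴ gives L_K/L_Q = (0.333)² × (0.2236)⁴ = 0.1109 × 0.002502 = 2.774×10^-4.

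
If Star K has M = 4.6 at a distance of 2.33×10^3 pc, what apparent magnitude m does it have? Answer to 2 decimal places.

m = M + 5 log₁₀(d/10 pc) = 4.6 + 5 log₁₀(2.33×10^3/10)
  = 4.6 + 5 × 2.367 = 4.6 + 11.84 = 16.44.

16.44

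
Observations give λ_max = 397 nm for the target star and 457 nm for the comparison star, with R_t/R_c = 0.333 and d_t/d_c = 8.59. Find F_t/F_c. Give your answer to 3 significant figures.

Wien's law: T_t/T_c = λ_c/λ_t = 457/397 = 1.151.
L_t/L_c = (R_t/R_c)²(T_t/T_c)⁴ = (0.333)²(1.151)⁴ = 0.1947.
F_t/F_c = (L_t/L_c)/(d_t/d_c)² = 0.1947/(8.59)² = 0.002639.

0.00264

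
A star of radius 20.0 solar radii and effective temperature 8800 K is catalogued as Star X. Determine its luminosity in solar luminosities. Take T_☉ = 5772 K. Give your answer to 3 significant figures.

L/L_☉ = (R/R_☉)² (T/T_☉)⁴ = (20.0)² × (8800/5772)⁴
       = 400.0 × (1.525)⁴ = 400.0 × 5.403 = 2161.

2.16×10^3 solar luminosities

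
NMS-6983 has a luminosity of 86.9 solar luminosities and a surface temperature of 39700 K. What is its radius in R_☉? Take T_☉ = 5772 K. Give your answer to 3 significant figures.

0.197 R_☉

R/R_☉ = √(L/L_☉) / (T/T_☉)² = √(86.9) / (6.878)²
       = 9.322 / 47.31 = 0.1971.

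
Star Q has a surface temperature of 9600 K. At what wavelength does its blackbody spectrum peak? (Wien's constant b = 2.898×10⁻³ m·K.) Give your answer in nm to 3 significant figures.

302 nm

λ_max = b/T = 2.898×10⁻³ / 9600 = 3.02×10^-7 m = 301.9 nm.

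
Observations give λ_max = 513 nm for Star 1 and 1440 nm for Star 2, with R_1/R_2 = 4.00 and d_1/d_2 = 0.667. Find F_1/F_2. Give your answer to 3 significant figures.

Wien's law: T_1/T_2 = λ_2/λ_1 = 1440/513 = 2.807.
L_1/L_2 = (R_1/R_2)²(T_1/T_2)⁴ = (4.00)²(2.807)⁴ = 993.3.
F_1/F_2 = (L_1/L_2)/(d_1/d_2)² = 993.3/(0.667)² = 2233.

2.23×10^3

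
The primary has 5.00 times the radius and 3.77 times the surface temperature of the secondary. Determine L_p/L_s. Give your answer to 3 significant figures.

5.05×10^3

From the Stefan–Boltzmann law, L ∝ R²T⁴, so
L_p/L_s = (R_p/R_s)² (T_p/T_s)⁴ = (5.00)² × (3.77)⁴ = 25.00 × 202.0 = 5050.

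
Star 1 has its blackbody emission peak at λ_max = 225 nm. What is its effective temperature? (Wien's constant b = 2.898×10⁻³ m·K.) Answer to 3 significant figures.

1.29×10^4 K

T = b/λ_max = 2.898×10⁻³ / (225×10⁻⁹) = 1.288×10^4 K.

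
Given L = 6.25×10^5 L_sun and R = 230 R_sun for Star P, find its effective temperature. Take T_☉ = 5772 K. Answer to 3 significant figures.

T/T_☉ = (L/L_☉)^(1/4) / (R/R_☉)^(1/2)
T = 5772 × (6.25×10^5)^(1/4) / √(230) = 5772 × 28.12 / 15.17 = 1.070×10^4 K.

1.07×10^4 K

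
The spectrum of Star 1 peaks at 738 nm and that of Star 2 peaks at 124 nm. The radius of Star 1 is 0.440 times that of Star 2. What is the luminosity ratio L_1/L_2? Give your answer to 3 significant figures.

Wien's law gives T ∝ 1/λ_max, so T_1/T_2 = λ_2/λ_1 = 124/738 = 0.1680.
Then L ∝ R²T⁴ gives L_1/L_2 = (0.440)² × (0.1680)⁴ = 0.1936 × 7.970×10^-4 = 1.543×10^-4.

1.54×10^-4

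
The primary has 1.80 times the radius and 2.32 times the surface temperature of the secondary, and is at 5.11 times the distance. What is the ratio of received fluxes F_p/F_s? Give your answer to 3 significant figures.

L_p/L_s = (R_p/R_s)²(T_p/T_s)⁴ = (1.80)² × (2.32)⁴ = 93.86.
F_p/F_s = (L_p/L_s)/(d_p/d_s)² = 93.86 / (5.11)² = 3.595.

3.59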